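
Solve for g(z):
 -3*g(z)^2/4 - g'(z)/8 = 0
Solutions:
 g(z) = 1/(C1 + 6*z)


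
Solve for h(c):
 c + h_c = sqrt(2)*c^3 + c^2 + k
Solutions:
 h(c) = C1 + sqrt(2)*c^4/4 + c^3/3 - c^2/2 + c*k


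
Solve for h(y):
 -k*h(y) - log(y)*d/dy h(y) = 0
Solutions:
 h(y) = C1*exp(-k*li(y))


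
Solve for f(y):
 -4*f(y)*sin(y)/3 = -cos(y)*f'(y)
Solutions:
 f(y) = C1/cos(y)^(4/3)


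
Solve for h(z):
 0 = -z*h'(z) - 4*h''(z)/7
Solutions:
 h(z) = C1 + C2*erf(sqrt(14)*z/4)


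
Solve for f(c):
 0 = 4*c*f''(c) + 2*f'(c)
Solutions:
 f(c) = C1 + C2*sqrt(c)


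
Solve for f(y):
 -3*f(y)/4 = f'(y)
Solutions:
 f(y) = C1*exp(-3*y/4)


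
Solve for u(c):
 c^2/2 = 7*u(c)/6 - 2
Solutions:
 u(c) = 3*c^2/7 + 12/7


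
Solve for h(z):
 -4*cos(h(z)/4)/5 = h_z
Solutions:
 4*z/5 - 2*log(sin(h(z)/4) - 1) + 2*log(sin(h(z)/4) + 1) = C1


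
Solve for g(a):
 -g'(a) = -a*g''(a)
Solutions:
 g(a) = C1 + C2*a^2


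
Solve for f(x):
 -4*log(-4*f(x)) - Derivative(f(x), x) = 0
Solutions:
 Integral(1/(log(-_y) + 2*log(2)), (_y, f(x)))/4 = C1 - x


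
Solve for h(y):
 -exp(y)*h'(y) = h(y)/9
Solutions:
 h(y) = C1*exp(exp(-y)/9)


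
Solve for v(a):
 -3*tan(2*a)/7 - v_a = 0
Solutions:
 v(a) = C1 + 3*log(cos(2*a))/14


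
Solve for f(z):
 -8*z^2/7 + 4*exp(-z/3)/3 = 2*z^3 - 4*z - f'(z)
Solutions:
 f(z) = C1 + z^4/2 + 8*z^3/21 - 2*z^2 + 4*exp(-z/3)


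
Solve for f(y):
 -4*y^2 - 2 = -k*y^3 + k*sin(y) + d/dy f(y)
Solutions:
 f(y) = C1 + k*y^4/4 + k*cos(y) - 4*y^3/3 - 2*y


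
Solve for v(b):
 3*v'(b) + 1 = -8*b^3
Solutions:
 v(b) = C1 - 2*b^4/3 - b/3


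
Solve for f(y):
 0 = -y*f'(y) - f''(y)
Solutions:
 f(y) = C1 + C2*erf(sqrt(2)*y/2)


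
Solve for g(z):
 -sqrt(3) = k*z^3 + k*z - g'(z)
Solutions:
 g(z) = C1 + k*z^4/4 + k*z^2/2 + sqrt(3)*z


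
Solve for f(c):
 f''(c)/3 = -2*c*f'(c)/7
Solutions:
 f(c) = C1 + C2*erf(sqrt(21)*c/7)


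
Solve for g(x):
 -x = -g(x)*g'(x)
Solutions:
 g(x) = -sqrt(C1 + x^2)
 g(x) = sqrt(C1 + x^2)


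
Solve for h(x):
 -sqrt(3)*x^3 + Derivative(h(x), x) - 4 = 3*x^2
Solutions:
 h(x) = C1 + sqrt(3)*x^4/4 + x^3 + 4*x


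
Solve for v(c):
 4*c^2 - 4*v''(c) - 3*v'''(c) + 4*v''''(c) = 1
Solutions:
 v(c) = C1 + C2*c + C3*exp(c*(3 - sqrt(73))/8) + C4*exp(c*(3 + sqrt(73))/8) + c^4/12 - c^3/4 + 23*c^2/16


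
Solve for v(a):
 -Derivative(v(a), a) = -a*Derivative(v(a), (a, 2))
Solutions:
 v(a) = C1 + C2*a^2


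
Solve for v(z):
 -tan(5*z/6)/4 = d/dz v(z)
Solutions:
 v(z) = C1 + 3*log(cos(5*z/6))/10


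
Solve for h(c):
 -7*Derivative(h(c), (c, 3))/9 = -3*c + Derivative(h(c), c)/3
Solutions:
 h(c) = C1 + C2*sin(sqrt(21)*c/7) + C3*cos(sqrt(21)*c/7) + 9*c^2/2


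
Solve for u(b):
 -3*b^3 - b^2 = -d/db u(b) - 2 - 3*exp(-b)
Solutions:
 u(b) = C1 + 3*b^4/4 + b^3/3 - 2*b + 3*exp(-b)


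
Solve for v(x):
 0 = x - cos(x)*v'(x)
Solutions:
 v(x) = C1 + Integral(x/cos(x), x)


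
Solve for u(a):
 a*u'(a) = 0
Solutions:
 u(a) = C1


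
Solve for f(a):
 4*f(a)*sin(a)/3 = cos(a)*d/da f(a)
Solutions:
 f(a) = C1/cos(a)^(4/3)


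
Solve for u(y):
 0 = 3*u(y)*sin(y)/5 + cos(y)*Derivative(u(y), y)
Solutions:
 u(y) = C1*cos(y)^(3/5)


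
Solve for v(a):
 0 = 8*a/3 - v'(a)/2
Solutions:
 v(a) = C1 + 8*a^2/3


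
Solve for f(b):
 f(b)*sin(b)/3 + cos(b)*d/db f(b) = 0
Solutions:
 f(b) = C1*cos(b)^(1/3)


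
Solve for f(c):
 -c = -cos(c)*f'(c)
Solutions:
 f(c) = C1 + Integral(c/cos(c), c)


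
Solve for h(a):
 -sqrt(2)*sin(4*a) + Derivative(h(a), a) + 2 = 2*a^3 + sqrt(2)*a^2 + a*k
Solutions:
 h(a) = C1 + a^4/2 + sqrt(2)*a^3/3 + a^2*k/2 - 2*a - sqrt(2)*cos(4*a)/4


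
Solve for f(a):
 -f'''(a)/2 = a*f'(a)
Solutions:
 f(a) = C1 + Integral(C2*airyai(-2^(1/3)*a) + C3*airybi(-2^(1/3)*a), a)


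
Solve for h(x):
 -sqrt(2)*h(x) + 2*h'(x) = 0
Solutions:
 h(x) = C1*exp(sqrt(2)*x/2)


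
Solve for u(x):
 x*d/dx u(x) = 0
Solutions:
 u(x) = C1


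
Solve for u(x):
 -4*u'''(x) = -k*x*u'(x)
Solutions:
 u(x) = C1 + Integral(C2*airyai(2^(1/3)*k^(1/3)*x/2) + C3*airybi(2^(1/3)*k^(1/3)*x/2), x)


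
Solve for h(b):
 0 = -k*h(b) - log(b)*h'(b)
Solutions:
 h(b) = C1*exp(-k*li(b))


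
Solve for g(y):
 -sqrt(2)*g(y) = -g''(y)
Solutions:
 g(y) = C1*exp(-2^(1/4)*y) + C2*exp(2^(1/4)*y)


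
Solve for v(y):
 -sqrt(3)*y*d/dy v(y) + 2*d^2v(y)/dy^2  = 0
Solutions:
 v(y) = C1 + C2*erfi(3^(1/4)*y/2)


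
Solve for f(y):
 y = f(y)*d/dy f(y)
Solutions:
 f(y) = -sqrt(C1 + y^2)
 f(y) = sqrt(C1 + y^2)


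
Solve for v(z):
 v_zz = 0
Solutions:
 v(z) = C1 + C2*z


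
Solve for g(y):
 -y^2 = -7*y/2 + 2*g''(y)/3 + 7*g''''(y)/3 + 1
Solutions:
 g(y) = C1 + C2*y + C3*sin(sqrt(14)*y/7) + C4*cos(sqrt(14)*y/7) - y^4/8 + 7*y^3/8 + 9*y^2/2


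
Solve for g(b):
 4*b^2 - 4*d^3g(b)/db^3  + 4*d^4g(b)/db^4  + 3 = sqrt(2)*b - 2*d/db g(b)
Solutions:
 g(b) = C1 + C2*exp(b*(2*2^(2/3)/(3*sqrt(57) + 23)^(1/3) + 4 + 2^(1/3)*(3*sqrt(57) + 23)^(1/3))/12)*sin(2^(1/3)*sqrt(3)*b*(-(3*sqrt(57) + 23)^(1/3) + 2*2^(1/3)/(3*sqrt(57) + 23)^(1/3))/12) + C3*exp(b*(2*2^(2/3)/(3*sqrt(57) + 23)^(1/3) + 4 + 2^(1/3)*(3*sqrt(57) + 23)^(1/3))/12)*cos(2^(1/3)*sqrt(3)*b*(-(3*sqrt(57) + 23)^(1/3) + 2*2^(1/3)/(3*sqrt(57) + 23)^(1/3))/12) + C4*exp(b*(-2^(1/3)*(3*sqrt(57) + 23)^(1/3) - 2*2^(2/3)/(3*sqrt(57) + 23)^(1/3) + 2)/6) - 2*b^3/3 + sqrt(2)*b^2/4 - 19*b/2


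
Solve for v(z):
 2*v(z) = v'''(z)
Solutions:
 v(z) = C3*exp(2^(1/3)*z) + (C1*sin(2^(1/3)*sqrt(3)*z/2) + C2*cos(2^(1/3)*sqrt(3)*z/2))*exp(-2^(1/3)*z/2)


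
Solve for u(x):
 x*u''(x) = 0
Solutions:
 u(x) = C1 + C2*x


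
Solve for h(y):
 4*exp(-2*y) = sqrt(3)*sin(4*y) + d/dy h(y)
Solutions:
 h(y) = C1 + sqrt(3)*cos(4*y)/4 - 2*exp(-2*y)


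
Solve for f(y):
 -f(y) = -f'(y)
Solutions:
 f(y) = C1*exp(y)


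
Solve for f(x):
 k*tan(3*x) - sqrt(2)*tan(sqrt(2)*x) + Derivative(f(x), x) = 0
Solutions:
 f(x) = C1 + k*log(cos(3*x))/3 - log(cos(sqrt(2)*x))


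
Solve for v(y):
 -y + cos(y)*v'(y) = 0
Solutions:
 v(y) = C1 + Integral(y/cos(y), y)


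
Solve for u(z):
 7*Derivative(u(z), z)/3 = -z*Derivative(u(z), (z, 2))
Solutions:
 u(z) = C1 + C2/z^(4/3)


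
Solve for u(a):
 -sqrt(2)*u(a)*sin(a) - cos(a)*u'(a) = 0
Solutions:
 u(a) = C1*cos(a)^(sqrt(2))


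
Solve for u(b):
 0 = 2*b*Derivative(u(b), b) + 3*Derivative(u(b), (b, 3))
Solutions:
 u(b) = C1 + Integral(C2*airyai(-2^(1/3)*3^(2/3)*b/3) + C3*airybi(-2^(1/3)*3^(2/3)*b/3), b)


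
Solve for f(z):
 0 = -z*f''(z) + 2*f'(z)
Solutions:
 f(z) = C1 + C2*z^3


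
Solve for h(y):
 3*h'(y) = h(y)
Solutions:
 h(y) = C1*exp(y/3)


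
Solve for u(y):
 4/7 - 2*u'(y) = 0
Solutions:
 u(y) = C1 + 2*y/7


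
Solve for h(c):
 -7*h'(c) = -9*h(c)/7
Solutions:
 h(c) = C1*exp(9*c/49)


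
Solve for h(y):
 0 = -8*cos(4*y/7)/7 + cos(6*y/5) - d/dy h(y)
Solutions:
 h(y) = C1 - 2*sin(4*y/7) + 5*sin(6*y/5)/6


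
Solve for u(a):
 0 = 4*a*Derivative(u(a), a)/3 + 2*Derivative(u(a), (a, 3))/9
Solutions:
 u(a) = C1 + Integral(C2*airyai(-6^(1/3)*a) + C3*airybi(-6^(1/3)*a), a)


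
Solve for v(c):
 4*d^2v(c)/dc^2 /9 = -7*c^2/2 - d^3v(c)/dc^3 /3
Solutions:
 v(c) = C1 + C2*c + C3*exp(-4*c/3) - 21*c^4/32 + 63*c^3/32 - 567*c^2/128


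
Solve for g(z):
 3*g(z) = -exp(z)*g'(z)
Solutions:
 g(z) = C1*exp(3*exp(-z))


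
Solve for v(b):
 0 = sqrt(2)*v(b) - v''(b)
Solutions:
 v(b) = C1*exp(-2^(1/4)*b) + C2*exp(2^(1/4)*b)


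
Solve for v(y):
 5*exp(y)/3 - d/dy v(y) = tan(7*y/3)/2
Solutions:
 v(y) = C1 + 5*exp(y)/3 + 3*log(cos(7*y/3))/14


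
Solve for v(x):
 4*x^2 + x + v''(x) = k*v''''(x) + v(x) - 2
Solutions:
 v(x) = C1*exp(-sqrt(2)*x*sqrt((1 - sqrt(1 - 4*k))/k)/2) + C2*exp(sqrt(2)*x*sqrt((1 - sqrt(1 - 4*k))/k)/2) + C3*exp(-sqrt(2)*x*sqrt((sqrt(1 - 4*k) + 1)/k)/2) + C4*exp(sqrt(2)*x*sqrt((sqrt(1 - 4*k) + 1)/k)/2) + 4*x^2 + x + 10


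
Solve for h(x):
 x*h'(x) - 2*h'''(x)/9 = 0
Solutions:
 h(x) = C1 + Integral(C2*airyai(6^(2/3)*x/2) + C3*airybi(6^(2/3)*x/2), x)


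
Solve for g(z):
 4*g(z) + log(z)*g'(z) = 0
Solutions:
 g(z) = C1*exp(-4*li(z))


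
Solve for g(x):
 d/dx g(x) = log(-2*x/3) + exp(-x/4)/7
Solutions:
 g(x) = C1 + x*log(-x) + x*(-log(3) - 1 + log(2)) - 4*exp(-x/4)/7


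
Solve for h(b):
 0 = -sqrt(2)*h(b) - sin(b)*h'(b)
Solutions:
 h(b) = C1*(cos(b) + 1)^(sqrt(2)/2)/(cos(b) - 1)^(sqrt(2)/2)


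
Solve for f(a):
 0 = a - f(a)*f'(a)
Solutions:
 f(a) = -sqrt(C1 + a^2)
 f(a) = sqrt(C1 + a^2)


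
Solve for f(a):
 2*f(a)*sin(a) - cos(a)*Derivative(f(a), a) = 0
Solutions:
 f(a) = C1/cos(a)^2


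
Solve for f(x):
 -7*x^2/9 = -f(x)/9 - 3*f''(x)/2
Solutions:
 f(x) = C1*sin(sqrt(6)*x/9) + C2*cos(sqrt(6)*x/9) + 7*x^2 - 189


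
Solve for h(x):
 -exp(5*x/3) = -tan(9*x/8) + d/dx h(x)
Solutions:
 h(x) = C1 - 3*exp(5*x/3)/5 - 8*log(cos(9*x/8))/9


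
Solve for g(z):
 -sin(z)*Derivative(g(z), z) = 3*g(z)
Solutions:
 g(z) = C1*(cos(z) + 1)^(3/2)/(cos(z) - 1)^(3/2)


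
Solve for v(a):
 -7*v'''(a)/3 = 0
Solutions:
 v(a) = C1 + C2*a + C3*a^2


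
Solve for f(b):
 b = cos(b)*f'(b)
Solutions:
 f(b) = C1 + Integral(b/cos(b), b)


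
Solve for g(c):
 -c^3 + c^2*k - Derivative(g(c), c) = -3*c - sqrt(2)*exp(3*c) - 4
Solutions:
 g(c) = C1 - c^4/4 + c^3*k/3 + 3*c^2/2 + 4*c + sqrt(2)*exp(3*c)/3


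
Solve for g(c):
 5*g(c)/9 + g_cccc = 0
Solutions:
 g(c) = (C1*sin(5^(1/4)*sqrt(6)*c/6) + C2*cos(5^(1/4)*sqrt(6)*c/6))*exp(-5^(1/4)*sqrt(6)*c/6) + (C3*sin(5^(1/4)*sqrt(6)*c/6) + C4*cos(5^(1/4)*sqrt(6)*c/6))*exp(5^(1/4)*sqrt(6)*c/6)


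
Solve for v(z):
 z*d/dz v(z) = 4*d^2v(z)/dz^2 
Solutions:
 v(z) = C1 + C2*erfi(sqrt(2)*z/4)


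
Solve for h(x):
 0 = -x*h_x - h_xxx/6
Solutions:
 h(x) = C1 + Integral(C2*airyai(-6^(1/3)*x) + C3*airybi(-6^(1/3)*x), x)


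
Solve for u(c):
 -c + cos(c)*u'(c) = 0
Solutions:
 u(c) = C1 + Integral(c/cos(c), c)


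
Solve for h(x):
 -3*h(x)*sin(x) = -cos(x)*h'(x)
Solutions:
 h(x) = C1/cos(x)^3


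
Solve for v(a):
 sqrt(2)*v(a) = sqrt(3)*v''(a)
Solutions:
 v(a) = C1*exp(-2^(1/4)*3^(3/4)*a/3) + C2*exp(2^(1/4)*3^(3/4)*a/3)


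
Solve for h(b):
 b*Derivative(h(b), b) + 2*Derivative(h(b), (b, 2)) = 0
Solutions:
 h(b) = C1 + C2*erf(b/2)


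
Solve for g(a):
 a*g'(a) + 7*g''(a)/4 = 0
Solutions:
 g(a) = C1 + C2*erf(sqrt(14)*a/7)


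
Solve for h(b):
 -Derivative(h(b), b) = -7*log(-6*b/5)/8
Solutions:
 h(b) = C1 + 7*b*log(-b)/8 + 7*b*(-log(5) - 1 + log(6))/8


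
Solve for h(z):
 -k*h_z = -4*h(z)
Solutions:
 h(z) = C1*exp(4*z/k)


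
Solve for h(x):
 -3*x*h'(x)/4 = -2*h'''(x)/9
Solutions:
 h(x) = C1 + Integral(C2*airyai(3*x/2) + C3*airybi(3*x/2), x)


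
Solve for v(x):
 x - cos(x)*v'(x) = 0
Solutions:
 v(x) = C1 + Integral(x/cos(x), x)


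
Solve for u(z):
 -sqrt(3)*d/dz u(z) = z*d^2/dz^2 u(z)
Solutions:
 u(z) = C1 + C2*z^(1 - sqrt(3))


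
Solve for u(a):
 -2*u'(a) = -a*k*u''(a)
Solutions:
 u(a) = C1 + a^(((re(k) + 2)*re(k) + im(k)^2)/(re(k)^2 + im(k)^2))*(C2*sin(2*log(a)*Abs(im(k))/(re(k)^2 + im(k)^2)) + C3*cos(2*log(a)*im(k)/(re(k)^2 + im(k)^2)))


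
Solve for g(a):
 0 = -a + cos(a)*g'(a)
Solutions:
 g(a) = C1 + Integral(a/cos(a), a)


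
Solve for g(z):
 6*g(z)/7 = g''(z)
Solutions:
 g(z) = C1*exp(-sqrt(42)*z/7) + C2*exp(sqrt(42)*z/7)


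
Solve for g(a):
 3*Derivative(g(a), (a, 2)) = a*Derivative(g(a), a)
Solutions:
 g(a) = C1 + C2*erfi(sqrt(6)*a/6)


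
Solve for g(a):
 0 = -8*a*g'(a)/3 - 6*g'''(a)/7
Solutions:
 g(a) = C1 + Integral(C2*airyai(-84^(1/3)*a/3) + C3*airybi(-84^(1/3)*a/3), a)


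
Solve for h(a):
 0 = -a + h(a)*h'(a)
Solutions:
 h(a) = -sqrt(C1 + a^2)
 h(a) = sqrt(C1 + a^2)


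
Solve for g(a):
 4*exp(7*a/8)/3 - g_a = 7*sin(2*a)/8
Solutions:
 g(a) = C1 + 32*exp(7*a/8)/21 + 7*cos(2*a)/16


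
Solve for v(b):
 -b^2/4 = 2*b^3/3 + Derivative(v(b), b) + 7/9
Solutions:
 v(b) = C1 - b^4/6 - b^3/12 - 7*b/9


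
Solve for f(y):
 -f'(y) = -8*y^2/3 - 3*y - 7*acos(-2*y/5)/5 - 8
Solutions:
 f(y) = C1 + 8*y^3/9 + 3*y^2/2 + 7*y*acos(-2*y/5)/5 + 8*y + 7*sqrt(25 - 4*y^2)/10


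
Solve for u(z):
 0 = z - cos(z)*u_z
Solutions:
 u(z) = C1 + Integral(z/cos(z), z)


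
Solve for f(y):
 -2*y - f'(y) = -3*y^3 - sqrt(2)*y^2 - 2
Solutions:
 f(y) = C1 + 3*y^4/4 + sqrt(2)*y^3/3 - y^2 + 2*y


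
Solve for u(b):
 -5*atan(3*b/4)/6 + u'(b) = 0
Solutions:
 u(b) = C1 + 5*b*atan(3*b/4)/6 - 5*log(9*b^2 + 16)/9


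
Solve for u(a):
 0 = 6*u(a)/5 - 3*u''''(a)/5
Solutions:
 u(a) = C1*exp(-2^(1/4)*a) + C2*exp(2^(1/4)*a) + C3*sin(2^(1/4)*a) + C4*cos(2^(1/4)*a)


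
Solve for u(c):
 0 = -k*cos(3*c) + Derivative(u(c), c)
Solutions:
 u(c) = C1 + k*sin(3*c)/3


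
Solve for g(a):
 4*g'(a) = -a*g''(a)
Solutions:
 g(a) = C1 + C2/a^3


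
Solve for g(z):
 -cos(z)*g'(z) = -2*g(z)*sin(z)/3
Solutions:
 g(z) = C1/cos(z)^(2/3)


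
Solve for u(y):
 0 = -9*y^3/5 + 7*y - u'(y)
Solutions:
 u(y) = C1 - 9*y^4/20 + 7*y^2/2


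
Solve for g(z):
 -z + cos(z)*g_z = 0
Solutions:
 g(z) = C1 + Integral(z/cos(z), z)


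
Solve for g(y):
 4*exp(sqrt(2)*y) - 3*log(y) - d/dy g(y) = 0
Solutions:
 g(y) = C1 - 3*y*log(y) + 3*y + 2*sqrt(2)*exp(sqrt(2)*y)


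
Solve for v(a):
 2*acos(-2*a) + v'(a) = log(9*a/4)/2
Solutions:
 v(a) = C1 + a*log(a)/2 - 2*a*acos(-2*a) - a*log(2) - a/2 + a*log(3) - sqrt(1 - 4*a^2)


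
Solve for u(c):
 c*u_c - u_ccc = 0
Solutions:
 u(c) = C1 + Integral(C2*airyai(c) + C3*airybi(c), c)


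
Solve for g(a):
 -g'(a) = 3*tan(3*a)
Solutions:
 g(a) = C1 + log(cos(3*a))


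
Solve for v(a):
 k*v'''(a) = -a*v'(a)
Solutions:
 v(a) = C1 + Integral(C2*airyai(a*(-1/k)^(1/3)) + C3*airybi(a*(-1/k)^(1/3)), a)


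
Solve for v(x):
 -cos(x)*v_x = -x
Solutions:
 v(x) = C1 + Integral(x/cos(x), x)


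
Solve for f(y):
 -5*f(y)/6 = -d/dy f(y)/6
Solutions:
 f(y) = C1*exp(5*y)


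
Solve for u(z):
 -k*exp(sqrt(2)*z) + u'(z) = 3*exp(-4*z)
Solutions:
 u(z) = C1 + sqrt(2)*k*exp(sqrt(2)*z)/2 - 3*exp(-4*z)/4


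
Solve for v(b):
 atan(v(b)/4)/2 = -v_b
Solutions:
 Integral(1/atan(_y/4), (_y, v(b))) = C1 - b/2


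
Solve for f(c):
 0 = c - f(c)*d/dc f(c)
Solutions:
 f(c) = -sqrt(C1 + c^2)
 f(c) = sqrt(C1 + c^2)


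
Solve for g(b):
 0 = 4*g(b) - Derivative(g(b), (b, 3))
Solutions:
 g(b) = C3*exp(2^(2/3)*b) + (C1*sin(2^(2/3)*sqrt(3)*b/2) + C2*cos(2^(2/3)*sqrt(3)*b/2))*exp(-2^(2/3)*b/2)


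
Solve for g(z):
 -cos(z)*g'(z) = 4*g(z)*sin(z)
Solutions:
 g(z) = C1*cos(z)^4


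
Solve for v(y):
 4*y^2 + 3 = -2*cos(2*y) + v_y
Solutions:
 v(y) = C1 + 4*y^3/3 + 3*y + sin(2*y)


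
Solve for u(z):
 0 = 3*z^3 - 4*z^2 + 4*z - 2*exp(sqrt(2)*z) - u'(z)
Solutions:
 u(z) = C1 + 3*z^4/4 - 4*z^3/3 + 2*z^2 - sqrt(2)*exp(sqrt(2)*z)


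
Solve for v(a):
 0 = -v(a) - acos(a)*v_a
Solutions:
 v(a) = C1*exp(-Integral(1/acos(a), a))


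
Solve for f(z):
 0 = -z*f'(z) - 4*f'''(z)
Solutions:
 f(z) = C1 + Integral(C2*airyai(-2^(1/3)*z/2) + C3*airybi(-2^(1/3)*z/2), z)


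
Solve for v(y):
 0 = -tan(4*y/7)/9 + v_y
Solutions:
 v(y) = C1 - 7*log(cos(4*y/7))/36


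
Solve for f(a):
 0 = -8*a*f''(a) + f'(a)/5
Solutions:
 f(a) = C1 + C2*a^(41/40)


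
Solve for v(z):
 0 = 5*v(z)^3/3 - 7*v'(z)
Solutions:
 v(z) = -sqrt(42)*sqrt(-1/(C1 + 5*z))/2
 v(z) = sqrt(42)*sqrt(-1/(C1 + 5*z))/2


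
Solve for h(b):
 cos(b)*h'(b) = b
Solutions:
 h(b) = C1 + Integral(b/cos(b), b)


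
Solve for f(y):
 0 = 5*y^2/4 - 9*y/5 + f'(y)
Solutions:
 f(y) = C1 - 5*y^3/12 + 9*y^2/10


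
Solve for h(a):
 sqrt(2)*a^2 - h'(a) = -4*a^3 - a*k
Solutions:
 h(a) = C1 + a^4 + sqrt(2)*a^3/3 + a^2*k/2


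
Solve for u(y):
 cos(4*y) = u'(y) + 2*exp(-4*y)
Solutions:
 u(y) = C1 + sin(4*y)/4 + exp(-4*y)/2


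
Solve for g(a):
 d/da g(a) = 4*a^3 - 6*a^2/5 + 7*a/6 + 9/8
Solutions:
 g(a) = C1 + a^4 - 2*a^3/5 + 7*a^2/12 + 9*a/8


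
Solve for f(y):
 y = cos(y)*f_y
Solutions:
 f(y) = C1 + Integral(y/cos(y), y)


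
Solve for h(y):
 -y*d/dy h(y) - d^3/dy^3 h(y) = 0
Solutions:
 h(y) = C1 + Integral(C2*airyai(-y) + C3*airybi(-y), y)


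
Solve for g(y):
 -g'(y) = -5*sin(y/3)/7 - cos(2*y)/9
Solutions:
 g(y) = C1 + sin(2*y)/18 - 15*cos(y/3)/7


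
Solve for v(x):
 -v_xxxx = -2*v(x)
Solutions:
 v(x) = C1*exp(-2^(1/4)*x) + C2*exp(2^(1/4)*x) + C3*sin(2^(1/4)*x) + C4*cos(2^(1/4)*x)


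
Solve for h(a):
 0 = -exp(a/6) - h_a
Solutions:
 h(a) = C1 - 6*exp(a/6)


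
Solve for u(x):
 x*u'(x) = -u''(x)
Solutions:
 u(x) = C1 + C2*erf(sqrt(2)*x/2)


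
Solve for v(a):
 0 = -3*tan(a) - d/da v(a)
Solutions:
 v(a) = C1 + 3*log(cos(a))


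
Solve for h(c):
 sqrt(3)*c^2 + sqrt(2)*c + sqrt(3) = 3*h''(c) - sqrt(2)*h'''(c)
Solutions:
 h(c) = C1 + C2*c + C3*exp(3*sqrt(2)*c/2) + sqrt(3)*c^4/36 + c^3*(3*sqrt(2) + 2*sqrt(6))/54 + c^2*(6 + 13*sqrt(3))/54


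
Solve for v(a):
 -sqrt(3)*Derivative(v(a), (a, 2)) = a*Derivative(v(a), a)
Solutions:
 v(a) = C1 + C2*erf(sqrt(2)*3^(3/4)*a/6)


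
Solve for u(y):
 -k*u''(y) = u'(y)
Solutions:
 u(y) = C1 + C2*exp(-y/k)


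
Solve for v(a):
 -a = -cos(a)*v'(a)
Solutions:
 v(a) = C1 + Integral(a/cos(a), a)


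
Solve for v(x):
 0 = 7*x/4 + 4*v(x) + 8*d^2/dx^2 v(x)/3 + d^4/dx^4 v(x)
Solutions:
 v(x) = -7*x/16 + (C1*sin(sqrt(2)*x*cos(atan(sqrt(5)/2)/2)) + C2*cos(sqrt(2)*x*cos(atan(sqrt(5)/2)/2)))*exp(-sqrt(2)*x*sin(atan(sqrt(5)/2)/2)) + (C3*sin(sqrt(2)*x*cos(atan(sqrt(5)/2)/2)) + C4*cos(sqrt(2)*x*cos(atan(sqrt(5)/2)/2)))*exp(sqrt(2)*x*sin(atan(sqrt(5)/2)/2))


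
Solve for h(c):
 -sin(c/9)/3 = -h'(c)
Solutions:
 h(c) = C1 - 3*cos(c/9)


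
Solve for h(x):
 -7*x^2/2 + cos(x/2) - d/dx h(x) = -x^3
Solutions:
 h(x) = C1 + x^4/4 - 7*x^3/6 + 2*sin(x/2)


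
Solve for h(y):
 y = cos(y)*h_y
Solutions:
 h(y) = C1 + Integral(y/cos(y), y)


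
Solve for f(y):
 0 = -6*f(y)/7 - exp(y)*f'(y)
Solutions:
 f(y) = C1*exp(6*exp(-y)/7)


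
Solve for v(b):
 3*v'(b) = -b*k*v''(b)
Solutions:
 v(b) = C1 + b^(((re(k) - 3)*re(k) + im(k)^2)/(re(k)^2 + im(k)^2))*(C2*sin(3*log(b)*Abs(im(k))/(re(k)^2 + im(k)^2)) + C3*cos(3*log(b)*im(k)/(re(k)^2 + im(k)^2)))


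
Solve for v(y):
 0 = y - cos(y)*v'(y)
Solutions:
 v(y) = C1 + Integral(y/cos(y), y)


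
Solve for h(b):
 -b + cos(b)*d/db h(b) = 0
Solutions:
 h(b) = C1 + Integral(b/cos(b), b)


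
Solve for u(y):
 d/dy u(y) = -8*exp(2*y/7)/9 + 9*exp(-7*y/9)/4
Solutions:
 u(y) = C1 - 28*exp(2*y/7)/9 - 81*exp(-7*y/9)/28


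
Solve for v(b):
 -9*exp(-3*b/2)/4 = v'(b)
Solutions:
 v(b) = C1 + 3*exp(-3*b/2)/2


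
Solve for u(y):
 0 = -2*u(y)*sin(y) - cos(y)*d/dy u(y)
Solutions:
 u(y) = C1*cos(y)^2


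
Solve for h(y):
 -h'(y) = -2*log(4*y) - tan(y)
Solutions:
 h(y) = C1 + 2*y*log(y) - 2*y + 4*y*log(2) - log(cos(y))


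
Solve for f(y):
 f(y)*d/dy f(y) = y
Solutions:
 f(y) = -sqrt(C1 + y^2)
 f(y) = sqrt(C1 + y^2)


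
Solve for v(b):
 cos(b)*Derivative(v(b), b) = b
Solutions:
 v(b) = C1 + Integral(b/cos(b), b)


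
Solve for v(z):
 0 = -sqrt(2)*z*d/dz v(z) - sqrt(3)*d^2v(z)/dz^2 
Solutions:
 v(z) = C1 + C2*erf(6^(3/4)*z/6)


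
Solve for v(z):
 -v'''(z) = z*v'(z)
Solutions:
 v(z) = C1 + Integral(C2*airyai(-z) + C3*airybi(-z), z)


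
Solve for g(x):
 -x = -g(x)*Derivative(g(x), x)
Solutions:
 g(x) = -sqrt(C1 + x^2)
 g(x) = sqrt(C1 + x^2)


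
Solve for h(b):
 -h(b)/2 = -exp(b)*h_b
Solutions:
 h(b) = C1*exp(-exp(-b)/2)


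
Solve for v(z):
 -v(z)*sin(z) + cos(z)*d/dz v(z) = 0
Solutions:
 v(z) = C1/cos(z)


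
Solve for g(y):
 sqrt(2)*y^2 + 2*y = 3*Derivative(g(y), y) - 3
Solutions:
 g(y) = C1 + sqrt(2)*y^3/9 + y^2/3 + y


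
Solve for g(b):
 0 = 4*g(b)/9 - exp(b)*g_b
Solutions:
 g(b) = C1*exp(-4*exp(-b)/9)


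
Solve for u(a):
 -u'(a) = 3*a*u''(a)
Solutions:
 u(a) = C1 + C2*a^(2/3)


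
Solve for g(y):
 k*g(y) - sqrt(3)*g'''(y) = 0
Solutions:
 g(y) = C1*exp(3^(5/6)*k^(1/3)*y/3) + C2*exp(k^(1/3)*y*(-3^(5/6) + 3*3^(1/3)*I)/6) + C3*exp(-k^(1/3)*y*(3^(5/6) + 3*3^(1/3)*I)/6)


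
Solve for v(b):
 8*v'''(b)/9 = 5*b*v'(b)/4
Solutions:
 v(b) = C1 + Integral(C2*airyai(90^(1/3)*b/4) + C3*airybi(90^(1/3)*b/4), b)


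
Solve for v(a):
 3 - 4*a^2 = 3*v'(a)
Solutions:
 v(a) = C1 - 4*a^3/9 + a


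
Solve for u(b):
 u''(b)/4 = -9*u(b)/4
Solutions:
 u(b) = C1*sin(3*b) + C2*cos(3*b)


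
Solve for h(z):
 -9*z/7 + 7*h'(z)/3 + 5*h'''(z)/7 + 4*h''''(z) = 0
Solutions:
 h(z) = C1 + C2*exp(z*(-10 + 25/(588*sqrt(86561) + 172997)^(1/3) + (588*sqrt(86561) + 172997)^(1/3))/168)*sin(sqrt(3)*z*(-(588*sqrt(86561) + 172997)^(1/3) + 25/(588*sqrt(86561) + 172997)^(1/3))/168) + C3*exp(z*(-10 + 25/(588*sqrt(86561) + 172997)^(1/3) + (588*sqrt(86561) + 172997)^(1/3))/168)*cos(sqrt(3)*z*(-(588*sqrt(86561) + 172997)^(1/3) + 25/(588*sqrt(86561) + 172997)^(1/3))/168) + C4*exp(-z*(25/(588*sqrt(86561) + 172997)^(1/3) + 5 + (588*sqrt(86561) + 172997)^(1/3))/84) + 27*z^2/98


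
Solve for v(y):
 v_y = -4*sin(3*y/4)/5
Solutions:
 v(y) = C1 + 16*cos(3*y/4)/15


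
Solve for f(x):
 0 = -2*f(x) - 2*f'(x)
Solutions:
 f(x) = C1*exp(-x)


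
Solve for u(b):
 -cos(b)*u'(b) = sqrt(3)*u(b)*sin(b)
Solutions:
 u(b) = C1*cos(b)^(sqrt(3))


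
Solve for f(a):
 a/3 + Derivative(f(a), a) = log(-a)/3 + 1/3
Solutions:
 f(a) = C1 - a^2/6 + a*log(-a)/3


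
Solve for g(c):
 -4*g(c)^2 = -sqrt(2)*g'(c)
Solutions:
 g(c) = -1/(C1 + 2*sqrt(2)*c)


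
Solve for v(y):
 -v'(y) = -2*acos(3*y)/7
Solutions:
 v(y) = C1 + 2*y*acos(3*y)/7 - 2*sqrt(1 - 9*y^2)/21


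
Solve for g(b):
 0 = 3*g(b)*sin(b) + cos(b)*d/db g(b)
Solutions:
 g(b) = C1*cos(b)^3


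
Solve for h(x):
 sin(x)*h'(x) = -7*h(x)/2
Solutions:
 h(x) = C1*(cos(x) + 1)^(7/4)/(cos(x) - 1)^(7/4)


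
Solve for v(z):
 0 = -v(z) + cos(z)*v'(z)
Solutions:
 v(z) = C1*sqrt(sin(z) + 1)/sqrt(sin(z) - 1)


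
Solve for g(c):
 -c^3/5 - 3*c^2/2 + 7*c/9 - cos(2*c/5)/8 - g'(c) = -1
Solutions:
 g(c) = C1 - c^4/20 - c^3/2 + 7*c^2/18 + c - 5*sin(2*c/5)/16


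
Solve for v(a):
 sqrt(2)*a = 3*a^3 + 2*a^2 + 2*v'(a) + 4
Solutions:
 v(a) = C1 - 3*a^4/8 - a^3/3 + sqrt(2)*a^2/4 - 2*a


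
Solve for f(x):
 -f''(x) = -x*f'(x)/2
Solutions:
 f(x) = C1 + C2*erfi(x/2)


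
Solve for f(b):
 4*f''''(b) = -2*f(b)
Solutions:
 f(b) = (C1*sin(2^(1/4)*b/2) + C2*cos(2^(1/4)*b/2))*exp(-2^(1/4)*b/2) + (C3*sin(2^(1/4)*b/2) + C4*cos(2^(1/4)*b/2))*exp(2^(1/4)*b/2)


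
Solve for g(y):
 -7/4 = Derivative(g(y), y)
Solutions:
 g(y) = C1 - 7*y/4


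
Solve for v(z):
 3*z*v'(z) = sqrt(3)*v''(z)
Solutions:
 v(z) = C1 + C2*erfi(sqrt(2)*3^(1/4)*z/2)


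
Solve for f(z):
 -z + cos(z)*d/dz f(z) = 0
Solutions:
 f(z) = C1 + Integral(z/cos(z), z)


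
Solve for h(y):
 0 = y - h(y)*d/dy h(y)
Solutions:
 h(y) = -sqrt(C1 + y^2)
 h(y) = sqrt(C1 + y^2)


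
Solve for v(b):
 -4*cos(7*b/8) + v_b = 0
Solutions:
 v(b) = C1 + 32*sin(7*b/8)/7


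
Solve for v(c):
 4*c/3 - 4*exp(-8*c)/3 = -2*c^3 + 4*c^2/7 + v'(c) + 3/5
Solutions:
 v(c) = C1 + c^4/2 - 4*c^3/21 + 2*c^2/3 - 3*c/5 + exp(-8*c)/6


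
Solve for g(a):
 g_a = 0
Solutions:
 g(a) = C1


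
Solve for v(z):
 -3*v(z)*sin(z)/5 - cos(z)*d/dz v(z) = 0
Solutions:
 v(z) = C1*cos(z)^(3/5)


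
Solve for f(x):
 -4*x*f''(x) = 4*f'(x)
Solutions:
 f(x) = C1 + C2*log(x)


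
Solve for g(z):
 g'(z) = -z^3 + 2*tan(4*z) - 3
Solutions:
 g(z) = C1 - z^4/4 - 3*z - log(cos(4*z))/2


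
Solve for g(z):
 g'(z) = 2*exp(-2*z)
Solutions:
 g(z) = C1 - exp(-2*z)


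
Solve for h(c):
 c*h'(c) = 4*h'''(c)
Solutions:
 h(c) = C1 + Integral(C2*airyai(2^(1/3)*c/2) + C3*airybi(2^(1/3)*c/2), c)


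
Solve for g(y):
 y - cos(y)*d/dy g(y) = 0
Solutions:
 g(y) = C1 + Integral(y/cos(y), y)


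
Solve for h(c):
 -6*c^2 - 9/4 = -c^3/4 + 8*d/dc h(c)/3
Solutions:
 h(c) = C1 + 3*c^4/128 - 3*c^3/4 - 27*c/32


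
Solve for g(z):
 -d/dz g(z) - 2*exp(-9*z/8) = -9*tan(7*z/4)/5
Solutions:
 g(z) = C1 + 18*log(tan(7*z/4)^2 + 1)/35 + 16*exp(-9*z/8)/9


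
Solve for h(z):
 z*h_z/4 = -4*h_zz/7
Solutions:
 h(z) = C1 + C2*erf(sqrt(14)*z/8)


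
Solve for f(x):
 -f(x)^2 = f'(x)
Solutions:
 f(x) = 1/(C1 + x)


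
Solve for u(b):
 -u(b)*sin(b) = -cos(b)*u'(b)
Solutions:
 u(b) = C1/cos(b)


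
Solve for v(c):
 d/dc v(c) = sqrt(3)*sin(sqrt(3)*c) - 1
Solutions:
 v(c) = C1 - c - cos(sqrt(3)*c)


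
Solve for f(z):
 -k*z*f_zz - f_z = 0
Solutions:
 f(z) = C1 + z^(((re(k) - 1)*re(k) + im(k)^2)/(re(k)^2 + im(k)^2))*(C2*sin(log(z)*Abs(im(k))/(re(k)^2 + im(k)^2)) + C3*cos(log(z)*im(k)/(re(k)^2 + im(k)^2)))


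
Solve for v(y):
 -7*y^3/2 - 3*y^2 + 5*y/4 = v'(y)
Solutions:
 v(y) = C1 - 7*y^4/8 - y^3 + 5*y^2/8


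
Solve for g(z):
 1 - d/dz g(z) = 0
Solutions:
 g(z) = C1 + z


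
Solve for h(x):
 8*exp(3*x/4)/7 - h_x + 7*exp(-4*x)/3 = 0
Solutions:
 h(x) = C1 + 32*exp(3*x/4)/21 - 7*exp(-4*x)/12


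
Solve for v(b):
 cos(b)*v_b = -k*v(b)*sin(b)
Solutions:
 v(b) = C1*exp(k*log(cos(b)))


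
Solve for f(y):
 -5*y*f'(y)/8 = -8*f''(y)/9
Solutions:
 f(y) = C1 + C2*erfi(3*sqrt(10)*y/16)


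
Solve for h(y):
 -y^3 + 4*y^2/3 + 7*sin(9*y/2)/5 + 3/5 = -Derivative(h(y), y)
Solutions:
 h(y) = C1 + y^4/4 - 4*y^3/9 - 3*y/5 + 14*cos(9*y/2)/45


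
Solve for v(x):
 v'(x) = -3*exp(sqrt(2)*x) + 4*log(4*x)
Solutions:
 v(x) = C1 + 4*x*log(x) + 4*x*(-1 + 2*log(2)) - 3*sqrt(2)*exp(sqrt(2)*x)/2


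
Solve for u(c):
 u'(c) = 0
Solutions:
 u(c) = C1


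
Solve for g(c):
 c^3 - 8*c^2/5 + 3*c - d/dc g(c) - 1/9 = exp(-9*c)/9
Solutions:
 g(c) = C1 + c^4/4 - 8*c^3/15 + 3*c^2/2 - c/9 + exp(-9*c)/81


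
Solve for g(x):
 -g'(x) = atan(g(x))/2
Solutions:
 Integral(1/atan(_y), (_y, g(x))) = C1 - x/2


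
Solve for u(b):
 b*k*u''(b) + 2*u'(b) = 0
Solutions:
 u(b) = C1 + b^(((re(k) - 2)*re(k) + im(k)^2)/(re(k)^2 + im(k)^2))*(C2*sin(2*log(b)*Abs(im(k))/(re(k)^2 + im(k)^2)) + C3*cos(2*log(b)*im(k)/(re(k)^2 + im(k)^2)))


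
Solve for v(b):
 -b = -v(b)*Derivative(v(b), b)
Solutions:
 v(b) = -sqrt(C1 + b^2)
 v(b) = sqrt(C1 + b^2)


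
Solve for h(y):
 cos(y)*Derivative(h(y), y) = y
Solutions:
 h(y) = C1 + Integral(y/cos(y), y)


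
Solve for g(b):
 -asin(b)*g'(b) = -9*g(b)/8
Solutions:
 g(b) = C1*exp(9*Integral(1/asin(b), b)/8)


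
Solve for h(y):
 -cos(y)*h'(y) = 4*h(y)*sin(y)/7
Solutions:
 h(y) = C1*cos(y)^(4/7)


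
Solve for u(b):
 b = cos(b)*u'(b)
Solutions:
 u(b) = C1 + Integral(b/cos(b), b)


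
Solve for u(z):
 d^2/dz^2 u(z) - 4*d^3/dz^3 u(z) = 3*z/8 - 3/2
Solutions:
 u(z) = C1 + C2*z + C3*exp(z/4) + z^3/16


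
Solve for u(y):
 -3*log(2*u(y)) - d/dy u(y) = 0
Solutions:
 Integral(1/(log(_y) + log(2)), (_y, u(y)))/3 = C1 - y


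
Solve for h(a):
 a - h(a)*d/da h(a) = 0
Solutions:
 h(a) = -sqrt(C1 + a^2)
 h(a) = sqrt(C1 + a^2)


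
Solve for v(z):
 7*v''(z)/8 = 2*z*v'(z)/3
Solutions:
 v(z) = C1 + C2*erfi(2*sqrt(42)*z/21)


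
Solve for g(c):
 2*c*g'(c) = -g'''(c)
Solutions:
 g(c) = C1 + Integral(C2*airyai(-2^(1/3)*c) + C3*airybi(-2^(1/3)*c), c)


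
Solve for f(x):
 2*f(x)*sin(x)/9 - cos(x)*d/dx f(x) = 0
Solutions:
 f(x) = C1/cos(x)^(2/9)


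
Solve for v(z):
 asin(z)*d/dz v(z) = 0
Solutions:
 v(z) = C1


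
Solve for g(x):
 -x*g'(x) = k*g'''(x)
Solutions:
 g(x) = C1 + Integral(C2*airyai(x*(-1/k)^(1/3)) + C3*airybi(x*(-1/k)^(1/3)), x)


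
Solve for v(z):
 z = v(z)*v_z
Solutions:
 v(z) = -sqrt(C1 + z^2)
 v(z) = sqrt(C1 + z^2)


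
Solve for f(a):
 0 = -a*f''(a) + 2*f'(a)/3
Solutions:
 f(a) = C1 + C2*a^(5/3)


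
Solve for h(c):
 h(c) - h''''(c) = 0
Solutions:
 h(c) = C1*exp(-c) + C2*exp(c) + C3*sin(c) + C4*cos(c)


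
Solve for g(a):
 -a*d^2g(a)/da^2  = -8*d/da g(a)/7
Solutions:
 g(a) = C1 + C2*a^(15/7)


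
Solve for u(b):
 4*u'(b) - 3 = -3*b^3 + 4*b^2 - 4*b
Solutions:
 u(b) = C1 - 3*b^4/16 + b^3/3 - b^2/2 + 3*b/4


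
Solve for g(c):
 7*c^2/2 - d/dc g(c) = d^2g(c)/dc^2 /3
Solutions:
 g(c) = C1 + C2*exp(-3*c) + 7*c^3/6 - 7*c^2/6 + 7*c/9


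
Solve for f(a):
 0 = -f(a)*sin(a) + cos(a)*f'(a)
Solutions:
 f(a) = C1/cos(a)


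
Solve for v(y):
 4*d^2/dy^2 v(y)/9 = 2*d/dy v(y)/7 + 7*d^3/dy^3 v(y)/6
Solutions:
 v(y) = C1 + (C2*sin(2*sqrt(23)*y/21) + C3*cos(2*sqrt(23)*y/21))*exp(4*y/21)


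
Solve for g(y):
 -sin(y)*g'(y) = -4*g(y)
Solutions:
 g(y) = C1*(cos(y)^2 - 2*cos(y) + 1)/(cos(y)^2 + 2*cos(y) + 1)


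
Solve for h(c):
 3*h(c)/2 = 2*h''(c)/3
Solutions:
 h(c) = C1*exp(-3*c/2) + C2*exp(3*c/2)


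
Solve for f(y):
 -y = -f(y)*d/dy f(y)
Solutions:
 f(y) = -sqrt(C1 + y^2)
 f(y) = sqrt(C1 + y^2)


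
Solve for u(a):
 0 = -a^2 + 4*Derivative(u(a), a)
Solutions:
 u(a) = C1 + a^3/12


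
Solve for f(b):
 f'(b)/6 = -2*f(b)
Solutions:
 f(b) = C1*exp(-12*b)


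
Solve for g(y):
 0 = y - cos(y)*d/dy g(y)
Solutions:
 g(y) = C1 + Integral(y/cos(y), y)


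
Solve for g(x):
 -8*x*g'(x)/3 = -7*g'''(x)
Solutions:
 g(x) = C1 + Integral(C2*airyai(2*21^(2/3)*x/21) + C3*airybi(2*21^(2/3)*x/21), x)


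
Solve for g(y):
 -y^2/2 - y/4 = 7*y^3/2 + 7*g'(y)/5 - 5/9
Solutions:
 g(y) = C1 - 5*y^4/8 - 5*y^3/42 - 5*y^2/56 + 25*y/63


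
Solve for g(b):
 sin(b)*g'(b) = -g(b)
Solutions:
 g(b) = C1*sqrt(cos(b) + 1)/sqrt(cos(b) - 1)


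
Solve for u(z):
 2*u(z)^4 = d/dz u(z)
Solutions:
 u(z) = (-1/(C1 + 6*z))^(1/3)
 u(z) = (-1/(C1 + 2*z))^(1/3)*(-3^(2/3) - 3*3^(1/6)*I)/6
 u(z) = (-1/(C1 + 2*z))^(1/3)*(-3^(2/3) + 3*3^(1/6)*I)/6


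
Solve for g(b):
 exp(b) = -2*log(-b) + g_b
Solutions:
 g(b) = C1 + 2*b*log(-b) - 2*b + exp(b)


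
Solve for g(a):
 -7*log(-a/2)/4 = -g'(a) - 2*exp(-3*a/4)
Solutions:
 g(a) = C1 + 7*a*log(-a)/4 + 7*a*(-1 - log(2))/4 + 8*exp(-3*a/4)/3


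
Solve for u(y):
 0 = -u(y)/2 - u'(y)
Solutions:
 u(y) = C1*exp(-y/2)


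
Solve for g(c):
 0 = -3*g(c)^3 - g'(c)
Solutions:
 g(c) = -sqrt(2)*sqrt(-1/(C1 - 3*c))/2
 g(c) = sqrt(2)*sqrt(-1/(C1 - 3*c))/2


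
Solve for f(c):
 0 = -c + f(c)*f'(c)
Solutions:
 f(c) = -sqrt(C1 + c^2)
 f(c) = sqrt(C1 + c^2)


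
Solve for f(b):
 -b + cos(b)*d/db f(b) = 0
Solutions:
 f(b) = C1 + Integral(b/cos(b), b)


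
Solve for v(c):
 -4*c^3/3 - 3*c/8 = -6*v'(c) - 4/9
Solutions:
 v(c) = C1 + c^4/18 + c^2/32 - 2*c/27


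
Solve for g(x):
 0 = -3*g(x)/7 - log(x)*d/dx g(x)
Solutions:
 g(x) = C1*exp(-3*li(x)/7)


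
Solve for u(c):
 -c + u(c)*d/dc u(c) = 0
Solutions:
 u(c) = -sqrt(C1 + c^2)
 u(c) = sqrt(C1 + c^2)


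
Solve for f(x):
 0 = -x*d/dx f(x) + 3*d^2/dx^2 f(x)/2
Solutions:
 f(x) = C1 + C2*erfi(sqrt(3)*x/3)


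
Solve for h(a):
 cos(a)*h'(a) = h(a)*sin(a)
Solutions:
 h(a) = C1/cos(a)


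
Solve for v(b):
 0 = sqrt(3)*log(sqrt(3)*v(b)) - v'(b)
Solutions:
 -2*sqrt(3)*Integral(1/(2*log(_y) + log(3)), (_y, v(b)))/3 = C1 - b


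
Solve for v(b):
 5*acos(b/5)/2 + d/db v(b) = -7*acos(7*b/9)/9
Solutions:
 v(b) = C1 - 5*b*acos(b/5)/2 - 7*b*acos(7*b/9)/9 + 5*sqrt(25 - b^2)/2 + sqrt(81 - 49*b^2)/9


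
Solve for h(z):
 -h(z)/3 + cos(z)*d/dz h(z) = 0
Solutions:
 h(z) = C1*(sin(z) + 1)^(1/6)/(sin(z) - 1)^(1/6)


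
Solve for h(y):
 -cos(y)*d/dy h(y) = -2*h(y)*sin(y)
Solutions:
 h(y) = C1/cos(y)^2


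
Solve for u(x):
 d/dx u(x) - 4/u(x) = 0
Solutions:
 u(x) = -sqrt(C1 + 8*x)
 u(x) = sqrt(C1 + 8*x)


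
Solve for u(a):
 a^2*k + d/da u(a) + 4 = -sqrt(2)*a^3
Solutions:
 u(a) = C1 - sqrt(2)*a^4/4 - a^3*k/3 - 4*a


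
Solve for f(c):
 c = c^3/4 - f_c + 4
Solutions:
 f(c) = C1 + c^4/16 - c^2/2 + 4*c


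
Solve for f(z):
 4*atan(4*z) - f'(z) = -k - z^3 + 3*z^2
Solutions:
 f(z) = C1 + k*z + z^4/4 - z^3 + 4*z*atan(4*z) - log(16*z^2 + 1)/2


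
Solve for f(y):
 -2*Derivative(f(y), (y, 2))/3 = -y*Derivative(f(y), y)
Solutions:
 f(y) = C1 + C2*erfi(sqrt(3)*y/2)


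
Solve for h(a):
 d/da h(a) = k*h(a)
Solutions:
 h(a) = C1*exp(a*k)


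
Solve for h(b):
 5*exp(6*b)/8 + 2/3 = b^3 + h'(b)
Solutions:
 h(b) = C1 - b^4/4 + 2*b/3 + 5*exp(6*b)/48


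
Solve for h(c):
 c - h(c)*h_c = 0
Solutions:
 h(c) = -sqrt(C1 + c^2)
 h(c) = sqrt(C1 + c^2)


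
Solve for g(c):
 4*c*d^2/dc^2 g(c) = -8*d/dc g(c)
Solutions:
 g(c) = C1 + C2/c


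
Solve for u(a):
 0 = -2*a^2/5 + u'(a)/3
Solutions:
 u(a) = C1 + 2*a^3/5


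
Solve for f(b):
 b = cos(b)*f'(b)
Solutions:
 f(b) = C1 + Integral(b/cos(b), b)


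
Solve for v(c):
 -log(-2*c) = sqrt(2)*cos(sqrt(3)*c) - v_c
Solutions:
 v(c) = C1 + c*log(-c) - c + c*log(2) + sqrt(6)*sin(sqrt(3)*c)/3


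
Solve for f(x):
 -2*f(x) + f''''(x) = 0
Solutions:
 f(x) = C1*exp(-2^(1/4)*x) + C2*exp(2^(1/4)*x) + C3*sin(2^(1/4)*x) + C4*cos(2^(1/4)*x)


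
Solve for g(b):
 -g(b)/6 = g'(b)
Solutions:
 g(b) = C1*exp(-b/6)


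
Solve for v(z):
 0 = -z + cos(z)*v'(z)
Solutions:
 v(z) = C1 + Integral(z/cos(z), z)


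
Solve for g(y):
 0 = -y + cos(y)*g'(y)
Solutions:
 g(y) = C1 + Integral(y/cos(y), y)


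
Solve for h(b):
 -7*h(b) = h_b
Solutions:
 h(b) = C1*exp(-7*b)


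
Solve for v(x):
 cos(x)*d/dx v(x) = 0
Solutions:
 v(x) = C1


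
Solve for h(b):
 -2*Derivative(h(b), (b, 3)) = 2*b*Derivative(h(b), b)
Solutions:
 h(b) = C1 + Integral(C2*airyai(-b) + C3*airybi(-b), b)


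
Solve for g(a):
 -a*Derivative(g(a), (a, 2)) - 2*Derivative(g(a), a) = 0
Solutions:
 g(a) = C1 + C2/a


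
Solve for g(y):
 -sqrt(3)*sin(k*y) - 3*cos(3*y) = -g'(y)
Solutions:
 g(y) = C1 + sin(3*y) - sqrt(3)*cos(k*y)/k


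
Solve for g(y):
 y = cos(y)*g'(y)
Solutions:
 g(y) = C1 + Integral(y/cos(y), y)


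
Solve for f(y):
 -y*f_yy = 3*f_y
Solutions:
 f(y) = C1 + C2/y^2


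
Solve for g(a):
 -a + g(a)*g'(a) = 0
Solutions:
 g(a) = -sqrt(C1 + a^2)
 g(a) = sqrt(C1 + a^2)


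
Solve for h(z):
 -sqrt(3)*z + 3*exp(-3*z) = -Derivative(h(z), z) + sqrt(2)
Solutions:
 h(z) = C1 + sqrt(3)*z^2/2 + sqrt(2)*z + exp(-3*z)


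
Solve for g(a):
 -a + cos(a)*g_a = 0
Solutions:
 g(a) = C1 + Integral(a/cos(a), a)


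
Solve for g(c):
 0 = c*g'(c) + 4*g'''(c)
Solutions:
 g(c) = C1 + Integral(C2*airyai(-2^(1/3)*c/2) + C3*airybi(-2^(1/3)*c/2), c)


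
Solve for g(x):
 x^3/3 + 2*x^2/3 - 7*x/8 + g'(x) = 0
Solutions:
 g(x) = C1 - x^4/12 - 2*x^3/9 + 7*x^2/16


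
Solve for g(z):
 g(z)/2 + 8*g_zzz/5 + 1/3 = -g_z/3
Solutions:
 g(z) = C1*exp(-10^(1/3)*z*(-(27 + sqrt(739))^(1/3) + 10^(1/3)/(27 + sqrt(739))^(1/3))/24)*sin(10^(1/3)*sqrt(3)*z*(10^(1/3)/(27 + sqrt(739))^(1/3) + (27 + sqrt(739))^(1/3))/24) + C2*exp(-10^(1/3)*z*(-(27 + sqrt(739))^(1/3) + 10^(1/3)/(27 + sqrt(739))^(1/3))/24)*cos(10^(1/3)*sqrt(3)*z*(10^(1/3)/(27 + sqrt(739))^(1/3) + (27 + sqrt(739))^(1/3))/24) + C3*exp(10^(1/3)*z*(-(27 + sqrt(739))^(1/3) + 10^(1/3)/(27 + sqrt(739))^(1/3))/12) - 2/3


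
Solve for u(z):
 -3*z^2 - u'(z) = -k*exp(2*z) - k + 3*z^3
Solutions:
 u(z) = C1 + k*z + k*exp(2*z)/2 - 3*z^4/4 - z^3


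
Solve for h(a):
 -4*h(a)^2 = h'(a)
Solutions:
 h(a) = 1/(C1 + 4*a)


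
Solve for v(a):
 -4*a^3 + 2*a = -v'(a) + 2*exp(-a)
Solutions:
 v(a) = C1 + a^4 - a^2 - 2*exp(-a)


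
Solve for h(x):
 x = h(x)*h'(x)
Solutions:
 h(x) = -sqrt(C1 + x^2)
 h(x) = sqrt(C1 + x^2)


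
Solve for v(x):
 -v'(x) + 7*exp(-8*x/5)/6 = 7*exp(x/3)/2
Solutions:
 v(x) = C1 - 21*exp(x/3)/2 - 35*exp(-8*x/5)/48


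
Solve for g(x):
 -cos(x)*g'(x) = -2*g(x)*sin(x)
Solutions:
 g(x) = C1/cos(x)^2


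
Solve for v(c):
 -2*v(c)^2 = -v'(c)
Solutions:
 v(c) = -1/(C1 + 2*c)


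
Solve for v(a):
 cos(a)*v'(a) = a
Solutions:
 v(a) = C1 + Integral(a/cos(a), a)


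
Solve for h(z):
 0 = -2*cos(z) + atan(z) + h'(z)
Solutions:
 h(z) = C1 - z*atan(z) + log(z^2 + 1)/2 + 2*sin(z)


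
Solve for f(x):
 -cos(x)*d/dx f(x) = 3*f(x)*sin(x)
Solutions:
 f(x) = C1*cos(x)^3


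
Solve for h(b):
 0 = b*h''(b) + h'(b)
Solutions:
 h(b) = C1 + C2*log(b)


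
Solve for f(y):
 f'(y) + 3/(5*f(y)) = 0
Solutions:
 f(y) = -sqrt(C1 - 30*y)/5
 f(y) = sqrt(C1 - 30*y)/5


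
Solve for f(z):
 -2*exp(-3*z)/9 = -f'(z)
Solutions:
 f(z) = C1 - 2*exp(-3*z)/27


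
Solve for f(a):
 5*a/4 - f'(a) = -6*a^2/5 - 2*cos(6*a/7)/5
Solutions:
 f(a) = C1 + 2*a^3/5 + 5*a^2/8 + 7*sin(6*a/7)/15


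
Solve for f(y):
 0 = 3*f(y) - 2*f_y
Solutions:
 f(y) = C1*exp(3*y/2)


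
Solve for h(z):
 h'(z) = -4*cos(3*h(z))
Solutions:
 h(z) = -asin((C1 + exp(24*z))/(C1 - exp(24*z)))/3 + pi/3
 h(z) = asin((C1 + exp(24*z))/(C1 - exp(24*z)))/3


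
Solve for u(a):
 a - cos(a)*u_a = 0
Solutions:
 u(a) = C1 + Integral(a/cos(a), a)


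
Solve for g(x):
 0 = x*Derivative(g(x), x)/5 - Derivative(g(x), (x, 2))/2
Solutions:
 g(x) = C1 + C2*erfi(sqrt(5)*x/5)


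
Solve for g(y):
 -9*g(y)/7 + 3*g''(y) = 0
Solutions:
 g(y) = C1*exp(-sqrt(21)*y/7) + C2*exp(sqrt(21)*y/7)


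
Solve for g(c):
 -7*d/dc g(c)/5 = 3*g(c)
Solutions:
 g(c) = C1*exp(-15*c/7)


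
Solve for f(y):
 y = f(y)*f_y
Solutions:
 f(y) = -sqrt(C1 + y^2)
 f(y) = sqrt(C1 + y^2)


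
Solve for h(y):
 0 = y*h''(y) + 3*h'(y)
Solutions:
 h(y) = C1 + C2/y^2


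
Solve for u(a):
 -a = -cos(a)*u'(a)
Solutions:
 u(a) = C1 + Integral(a/cos(a), a)


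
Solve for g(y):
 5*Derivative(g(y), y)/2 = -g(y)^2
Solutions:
 g(y) = 5/(C1 + 2*y)


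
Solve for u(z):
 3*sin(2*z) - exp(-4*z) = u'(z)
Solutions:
 u(z) = C1 - 3*cos(2*z)/2 + exp(-4*z)/4


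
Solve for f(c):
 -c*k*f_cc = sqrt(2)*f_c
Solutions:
 f(c) = C1 + c^(((re(k) - sqrt(2))*re(k) + im(k)^2)/(re(k)^2 + im(k)^2))*(C2*sin(sqrt(2)*log(c)*Abs(im(k))/(re(k)^2 + im(k)^2)) + C3*cos(sqrt(2)*log(c)*im(k)/(re(k)^2 + im(k)^2)))


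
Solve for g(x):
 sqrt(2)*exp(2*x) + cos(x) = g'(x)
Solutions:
 g(x) = C1 + sqrt(2)*exp(2*x)/2 + sin(x)


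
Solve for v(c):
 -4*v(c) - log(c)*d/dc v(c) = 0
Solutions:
 v(c) = C1*exp(-4*li(c))


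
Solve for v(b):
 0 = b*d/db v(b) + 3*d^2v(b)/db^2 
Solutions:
 v(b) = C1 + C2*erf(sqrt(6)*b/6)


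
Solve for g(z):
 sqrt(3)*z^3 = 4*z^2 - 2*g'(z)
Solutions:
 g(z) = C1 - sqrt(3)*z^4/8 + 2*z^3/3


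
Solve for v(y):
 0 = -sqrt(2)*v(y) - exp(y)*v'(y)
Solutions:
 v(y) = C1*exp(sqrt(2)*exp(-y))


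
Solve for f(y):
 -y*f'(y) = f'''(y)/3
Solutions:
 f(y) = C1 + Integral(C2*airyai(-3^(1/3)*y) + C3*airybi(-3^(1/3)*y), y)


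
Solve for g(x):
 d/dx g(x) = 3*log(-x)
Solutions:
 g(x) = C1 + 3*x*log(-x) - 3*x


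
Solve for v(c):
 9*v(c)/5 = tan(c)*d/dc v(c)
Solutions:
 v(c) = C1*sin(c)^(9/5)


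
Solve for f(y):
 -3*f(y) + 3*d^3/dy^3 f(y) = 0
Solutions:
 f(y) = C3*exp(y) + (C1*sin(sqrt(3)*y/2) + C2*cos(sqrt(3)*y/2))*exp(-y/2)


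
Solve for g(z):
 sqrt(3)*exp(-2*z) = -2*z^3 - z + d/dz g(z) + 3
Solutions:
 g(z) = C1 + z^4/2 + z^2/2 - 3*z - sqrt(3)*exp(-2*z)/2


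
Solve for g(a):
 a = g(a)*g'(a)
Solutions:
 g(a) = -sqrt(C1 + a^2)
 g(a) = sqrt(C1 + a^2)
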